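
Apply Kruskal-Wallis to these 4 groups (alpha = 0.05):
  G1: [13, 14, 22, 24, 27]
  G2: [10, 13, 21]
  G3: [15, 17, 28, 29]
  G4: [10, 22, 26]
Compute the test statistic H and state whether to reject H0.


Step 1: Combine all N = 15 observations and assign midranks.
sorted (value, group, rank): (10,G2,1.5), (10,G4,1.5), (13,G1,3.5), (13,G2,3.5), (14,G1,5), (15,G3,6), (17,G3,7), (21,G2,8), (22,G1,9.5), (22,G4,9.5), (24,G1,11), (26,G4,12), (27,G1,13), (28,G3,14), (29,G3,15)
Step 2: Sum ranks within each group.
R_1 = 42 (n_1 = 5)
R_2 = 13 (n_2 = 3)
R_3 = 42 (n_3 = 4)
R_4 = 23 (n_4 = 3)
Step 3: H = 12/(N(N+1)) * sum(R_i^2/n_i) - 3(N+1)
     = 12/(15*16) * (42^2/5 + 13^2/3 + 42^2/4 + 23^2/3) - 3*16
     = 0.050000 * 1026.47 - 48
     = 3.323333.
Step 4: Ties present; correction factor C = 1 - 18/(15^3 - 15) = 0.994643. Corrected H = 3.323333 / 0.994643 = 3.341233.
Step 5: Under H0, H ~ chi^2(3); p-value = 0.341945.
Step 6: alpha = 0.05. fail to reject H0.

H = 3.3412, df = 3, p = 0.341945, fail to reject H0.


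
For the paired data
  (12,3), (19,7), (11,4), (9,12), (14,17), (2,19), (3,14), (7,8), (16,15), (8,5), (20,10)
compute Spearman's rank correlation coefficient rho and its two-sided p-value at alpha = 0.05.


Step 1: Rank x and y separately (midranks; no ties here).
rank(x): 12->7, 19->10, 11->6, 9->5, 14->8, 2->1, 3->2, 7->3, 16->9, 8->4, 20->11
rank(y): 3->1, 7->4, 4->2, 12->7, 17->10, 19->11, 14->8, 8->5, 15->9, 5->3, 10->6
Step 2: d_i = R_x(i) - R_y(i); compute d_i^2.
  (7-1)^2=36, (10-4)^2=36, (6-2)^2=16, (5-7)^2=4, (8-10)^2=4, (1-11)^2=100, (2-8)^2=36, (3-5)^2=4, (9-9)^2=0, (4-3)^2=1, (11-6)^2=25
sum(d^2) = 262.
Step 3: rho = 1 - 6*262 / (11*(11^2 - 1)) = 1 - 1572/1320 = -0.190909.
Step 4: Under H0, t = rho * sqrt((n-2)/(1-rho^2)) = -0.5835 ~ t(9).
Step 5: Two-sided p-value from the t-distribution with 9 df = 0.573913.
Step 6: alpha = 0.05. fail to reject H0.

rho = -0.1909, p = 0.573913, fail to reject H0 at alpha = 0.05.


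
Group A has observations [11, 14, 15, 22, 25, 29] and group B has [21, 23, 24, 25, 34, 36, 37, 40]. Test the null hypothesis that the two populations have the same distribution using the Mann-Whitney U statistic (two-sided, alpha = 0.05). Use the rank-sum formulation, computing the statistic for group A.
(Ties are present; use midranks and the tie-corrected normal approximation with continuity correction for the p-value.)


Step 1: Combine and sort all 14 observations; assign midranks.
sorted (value, group): (11,X), (14,X), (15,X), (21,Y), (22,X), (23,Y), (24,Y), (25,X), (25,Y), (29,X), (34,Y), (36,Y), (37,Y), (40,Y)
ranks: 11->1, 14->2, 15->3, 21->4, 22->5, 23->6, 24->7, 25->8.5, 25->8.5, 29->10, 34->11, 36->12, 37->13, 40->14
Step 2: Rank sum for X: R1 = 1 + 2 + 3 + 5 + 8.5 + 10 = 29.5.
Step 3: U_X = R1 - n1(n1+1)/2 = 29.5 - 6*7/2 = 29.5 - 21 = 8.5.
       U_Y = n1*n2 - U_X = 48 - 8.5 = 39.5.
Step 4: Ties are present, so use the tie-corrected normal approximation (with continuity correction) for the p-value.
Step 5: p-value = 0.052547; compare to alpha = 0.05. fail to reject H0.

U_X = 8.5, p = 0.052547, fail to reject H0 at alpha = 0.05.


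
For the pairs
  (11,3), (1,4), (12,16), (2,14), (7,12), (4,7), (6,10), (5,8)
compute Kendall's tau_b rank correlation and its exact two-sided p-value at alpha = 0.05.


Step 1: Enumerate the 28 unordered pairs (i,j) with i<j and classify each by sign(x_j-x_i) * sign(y_j-y_i).
  (1,2):dx=-10,dy=+1->D; (1,3):dx=+1,dy=+13->C; (1,4):dx=-9,dy=+11->D; (1,5):dx=-4,dy=+9->D
  (1,6):dx=-7,dy=+4->D; (1,7):dx=-5,dy=+7->D; (1,8):dx=-6,dy=+5->D; (2,3):dx=+11,dy=+12->C
  (2,4):dx=+1,dy=+10->C; (2,5):dx=+6,dy=+8->C; (2,6):dx=+3,dy=+3->C; (2,7):dx=+5,dy=+6->C
  (2,8):dx=+4,dy=+4->C; (3,4):dx=-10,dy=-2->C; (3,5):dx=-5,dy=-4->C; (3,6):dx=-8,dy=-9->C
  (3,7):dx=-6,dy=-6->C; (3,8):dx=-7,dy=-8->C; (4,5):dx=+5,dy=-2->D; (4,6):dx=+2,dy=-7->D
  (4,7):dx=+4,dy=-4->D; (4,8):dx=+3,dy=-6->D; (5,6):dx=-3,dy=-5->C; (5,7):dx=-1,dy=-2->C
  (5,8):dx=-2,dy=-4->C; (6,7):dx=+2,dy=+3->C; (6,8):dx=+1,dy=+1->C; (7,8):dx=-1,dy=-2->C
Step 2: C = 18, D = 10, total pairs = 28.
Step 3: tau = (C - D)/(n(n-1)/2) = (18 - 10)/28 = 0.285714.
Step 4: Exact two-sided p-value (enumerate n! = 40320 permutations of y under H0): p = 0.398760.
Step 5: alpha = 0.05. fail to reject H0.

tau_b = 0.2857 (C=18, D=10), p = 0.398760, fail to reject H0.


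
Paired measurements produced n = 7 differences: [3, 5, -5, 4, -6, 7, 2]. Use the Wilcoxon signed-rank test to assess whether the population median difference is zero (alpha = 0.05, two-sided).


Step 1: Drop any zero differences (none here) and take |d_i|.
|d| = [3, 5, 5, 4, 6, 7, 2]
Step 2: Midrank |d_i| (ties get averaged ranks).
ranks: |3|->2, |5|->4.5, |5|->4.5, |4|->3, |6|->6, |7|->7, |2|->1
Step 3: Attach original signs; sum ranks with positive sign and with negative sign.
W+ = 2 + 4.5 + 3 + 7 + 1 = 17.5
W- = 4.5 + 6 = 10.5
(Check: W+ + W- = 28 should equal n(n+1)/2 = 28.)
Step 4: Test statistic W = min(W+, W-) = 10.5.
Step 5: Ties in |d|, so use the tie-corrected normal approximation.
        E[W] = n(n+1)/4 = 7*8/4 = 14.
        Tie groups: |d|=5 (t=2); sum(t^3 - t) = 6.
        Var[W] = n(n+1)(2n+1)/24 - sum(t^3-t)/48 = 840/24 - 6/48 = 34.875.
        z = (W - E[W]) / sqrt(Var[W]) = (10.5 - 14) / 5.9055 = -0.5927.
        Two-sided p = 2*Phi(z) = 0.553404.
Step 6: alpha = 0.05. fail to reject H0.

W+ = 17.5, W- = 10.5, W = min = 10.5, p = 0.553404, fail to reject H0.


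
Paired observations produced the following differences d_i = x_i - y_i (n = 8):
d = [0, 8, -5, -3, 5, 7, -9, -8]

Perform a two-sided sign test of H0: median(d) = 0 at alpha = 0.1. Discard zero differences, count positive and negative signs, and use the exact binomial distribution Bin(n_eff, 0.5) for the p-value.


Step 1: Discard zero differences. Original n = 8; n_eff = number of nonzero differences = 7.
Nonzero differences (with sign): +8, -5, -3, +5, +7, -9, -8
Step 2: Count signs: positive = 3, negative = 4.
Step 3: Under H0: P(positive) = 0.5, so the number of positives S ~ Bin(7, 0.5).
Step 4: Two-sided exact p-value = sum of Bin(7,0.5) probabilities at or below the observed probability = 1.000000.
Step 5: alpha = 0.1. fail to reject H0.

n_eff = 7, pos = 3, neg = 4, p = 1.000000, fail to reject H0.


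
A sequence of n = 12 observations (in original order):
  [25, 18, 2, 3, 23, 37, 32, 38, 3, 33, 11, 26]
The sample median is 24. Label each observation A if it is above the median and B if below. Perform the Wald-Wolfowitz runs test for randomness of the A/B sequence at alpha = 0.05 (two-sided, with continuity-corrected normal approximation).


Step 1: Compute median = 24; label A = above, B = below.
Labels in order: ABBBBAAABABA  (n_A = 6, n_B = 6)
Step 2: Count runs R = 7.
Step 3: Under H0 (random ordering), E[R] = 2*n_A*n_B/(n_A+n_B) + 1 = 2*6*6/12 + 1 = 7.0000.
        Var[R] = 2*n_A*n_B*(2*n_A*n_B - n_A - n_B) / ((n_A+n_B)^2 * (n_A+n_B-1)) = 4320/1584 = 2.7273.
        SD[R] = 1.6514.
Step 4: R = E[R], so z = 0 with no continuity correction.
Step 5: Two-sided p-value via normal approximation = 2*(1 - Phi(|z|)) = 1.000000.
Step 6: alpha = 0.05. fail to reject H0.

R = 7, z = 0.0000, p = 1.000000, fail to reject H0.


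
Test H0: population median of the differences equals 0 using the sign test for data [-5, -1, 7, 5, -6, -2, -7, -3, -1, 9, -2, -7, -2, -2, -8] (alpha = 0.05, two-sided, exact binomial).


Step 1: Discard zero differences. Original n = 15; n_eff = number of nonzero differences = 15.
Nonzero differences (with sign): -5, -1, +7, +5, -6, -2, -7, -3, -1, +9, -2, -7, -2, -2, -8
Step 2: Count signs: positive = 3, negative = 12.
Step 3: Under H0: P(positive) = 0.5, so the number of positives S ~ Bin(15, 0.5).
Step 4: Two-sided exact p-value = sum of Bin(15,0.5) probabilities at or below the observed probability = 0.035156.
Step 5: alpha = 0.05. reject H0.

n_eff = 15, pos = 3, neg = 12, p = 0.035156, reject H0.


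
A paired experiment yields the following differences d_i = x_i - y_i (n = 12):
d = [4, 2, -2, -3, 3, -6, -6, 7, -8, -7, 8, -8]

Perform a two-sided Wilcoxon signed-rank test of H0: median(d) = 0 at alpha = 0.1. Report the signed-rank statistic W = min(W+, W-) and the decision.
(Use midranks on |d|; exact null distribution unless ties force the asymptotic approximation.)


Step 1: Drop any zero differences (none here) and take |d_i|.
|d| = [4, 2, 2, 3, 3, 6, 6, 7, 8, 7, 8, 8]
Step 2: Midrank |d_i| (ties get averaged ranks).
ranks: |4|->5, |2|->1.5, |2|->1.5, |3|->3.5, |3|->3.5, |6|->6.5, |6|->6.5, |7|->8.5, |8|->11, |7|->8.5, |8|->11, |8|->11
Step 3: Attach original signs; sum ranks with positive sign and with negative sign.
W+ = 5 + 1.5 + 3.5 + 8.5 + 11 = 29.5
W- = 1.5 + 3.5 + 6.5 + 6.5 + 11 + 8.5 + 11 = 48.5
(Check: W+ + W- = 78 should equal n(n+1)/2 = 78.)
Step 4: Test statistic W = min(W+, W-) = 29.5.
Step 5: Ties in |d|, so use the tie-corrected normal approximation.
        E[W] = n(n+1)/4 = 12*13/4 = 39.
        Tie groups: |d|=2 (t=2), |d|=3 (t=2), |d|=6 (t=2), |d|=7 (t=2), |d|=8 (t=3); sum(t^3 - t) = 48.
        Var[W] = n(n+1)(2n+1)/24 - sum(t^3-t)/48 = 3900/24 - 48/48 = 161.5.
        z = (W - E[W]) / sqrt(Var[W]) = (29.5 - 39) / 12.7083 = -0.7475.
        Two-sided p = 2*Phi(z) = 0.454735.
Step 6: alpha = 0.1. fail to reject H0.

W+ = 29.5, W- = 48.5, W = min = 29.5, p = 0.454735, fail to reject H0.


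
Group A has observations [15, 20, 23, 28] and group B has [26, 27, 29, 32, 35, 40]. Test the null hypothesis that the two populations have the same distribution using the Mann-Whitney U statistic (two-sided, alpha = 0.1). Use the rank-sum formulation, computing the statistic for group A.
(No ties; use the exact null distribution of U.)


Step 1: Combine and sort all 10 observations; assign midranks.
sorted (value, group): (15,X), (20,X), (23,X), (26,Y), (27,Y), (28,X), (29,Y), (32,Y), (35,Y), (40,Y)
ranks: 15->1, 20->2, 23->3, 26->4, 27->5, 28->6, 29->7, 32->8, 35->9, 40->10
Step 2: Rank sum for X: R1 = 1 + 2 + 3 + 6 = 12.
Step 3: U_X = R1 - n1(n1+1)/2 = 12 - 4*5/2 = 12 - 10 = 2.
       U_Y = n1*n2 - U_X = 24 - 2 = 22.
Step 4: No ties, so the exact null distribution of U (based on enumerating the C(10,4) = 210 equally likely rank assignments) gives the two-sided p-value.
Step 5: p-value = 0.038095; compare to alpha = 0.1. reject H0.

U_X = 2, p = 0.038095, reject H0 at alpha = 0.1.


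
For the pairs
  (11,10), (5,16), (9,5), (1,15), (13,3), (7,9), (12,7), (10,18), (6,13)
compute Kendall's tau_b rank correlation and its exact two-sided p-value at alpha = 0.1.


Step 1: Enumerate the 36 unordered pairs (i,j) with i<j and classify each by sign(x_j-x_i) * sign(y_j-y_i).
  (1,2):dx=-6,dy=+6->D; (1,3):dx=-2,dy=-5->C; (1,4):dx=-10,dy=+5->D; (1,5):dx=+2,dy=-7->D
  (1,6):dx=-4,dy=-1->C; (1,7):dx=+1,dy=-3->D; (1,8):dx=-1,dy=+8->D; (1,9):dx=-5,dy=+3->D
  (2,3):dx=+4,dy=-11->D; (2,4):dx=-4,dy=-1->C; (2,5):dx=+8,dy=-13->D; (2,6):dx=+2,dy=-7->D
  (2,7):dx=+7,dy=-9->D; (2,8):dx=+5,dy=+2->C; (2,9):dx=+1,dy=-3->D; (3,4):dx=-8,dy=+10->D
  (3,5):dx=+4,dy=-2->D; (3,6):dx=-2,dy=+4->D; (3,7):dx=+3,dy=+2->C; (3,8):dx=+1,dy=+13->C
  (3,9):dx=-3,dy=+8->D; (4,5):dx=+12,dy=-12->D; (4,6):dx=+6,dy=-6->D; (4,7):dx=+11,dy=-8->D
  (4,8):dx=+9,dy=+3->C; (4,9):dx=+5,dy=-2->D; (5,6):dx=-6,dy=+6->D; (5,7):dx=-1,dy=+4->D
  (5,8):dx=-3,dy=+15->D; (5,9):dx=-7,dy=+10->D; (6,7):dx=+5,dy=-2->D; (6,8):dx=+3,dy=+9->C
  (6,9):dx=-1,dy=+4->D; (7,8):dx=-2,dy=+11->D; (7,9):dx=-6,dy=+6->D; (8,9):dx=-4,dy=-5->C
Step 2: C = 9, D = 27, total pairs = 36.
Step 3: tau = (C - D)/(n(n-1)/2) = (9 - 27)/36 = -0.500000.
Step 4: Exact two-sided p-value (enumerate n! = 362880 permutations of y under H0): p = 0.075176.
Step 5: alpha = 0.1. reject H0.

tau_b = -0.5000 (C=9, D=27), p = 0.075176, reject H0.


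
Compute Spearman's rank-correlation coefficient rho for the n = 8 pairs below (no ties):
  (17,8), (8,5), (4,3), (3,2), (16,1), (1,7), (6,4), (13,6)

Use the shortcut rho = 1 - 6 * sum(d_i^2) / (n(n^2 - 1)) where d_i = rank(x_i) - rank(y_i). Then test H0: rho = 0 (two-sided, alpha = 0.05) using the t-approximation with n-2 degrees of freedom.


Step 1: Rank x and y separately (midranks; no ties here).
rank(x): 17->8, 8->5, 4->3, 3->2, 16->7, 1->1, 6->4, 13->6
rank(y): 8->8, 5->5, 3->3, 2->2, 1->1, 7->7, 4->4, 6->6
Step 2: d_i = R_x(i) - R_y(i); compute d_i^2.
  (8-8)^2=0, (5-5)^2=0, (3-3)^2=0, (2-2)^2=0, (7-1)^2=36, (1-7)^2=36, (4-4)^2=0, (6-6)^2=0
sum(d^2) = 72.
Step 3: rho = 1 - 6*72 / (8*(8^2 - 1)) = 1 - 432/504 = 0.142857.
Step 4: Under H0, t = rho * sqrt((n-2)/(1-rho^2)) = 0.3536 ~ t(6).
Step 5: Two-sided p-value from the t-distribution with 6 df = 0.735765.
Step 6: alpha = 0.05. fail to reject H0.

rho = 0.1429, p = 0.735765, fail to reject H0 at alpha = 0.05.


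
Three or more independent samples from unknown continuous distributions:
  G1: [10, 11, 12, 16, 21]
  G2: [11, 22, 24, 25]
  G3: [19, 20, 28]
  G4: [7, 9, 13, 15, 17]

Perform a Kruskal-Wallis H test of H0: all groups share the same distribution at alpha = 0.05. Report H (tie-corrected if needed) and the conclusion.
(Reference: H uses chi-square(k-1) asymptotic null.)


Step 1: Combine all N = 17 observations and assign midranks.
sorted (value, group, rank): (7,G4,1), (9,G4,2), (10,G1,3), (11,G1,4.5), (11,G2,4.5), (12,G1,6), (13,G4,7), (15,G4,8), (16,G1,9), (17,G4,10), (19,G3,11), (20,G3,12), (21,G1,13), (22,G2,14), (24,G2,15), (25,G2,16), (28,G3,17)
Step 2: Sum ranks within each group.
R_1 = 35.5 (n_1 = 5)
R_2 = 49.5 (n_2 = 4)
R_3 = 40 (n_3 = 3)
R_4 = 28 (n_4 = 5)
Step 3: H = 12/(N(N+1)) * sum(R_i^2/n_i) - 3(N+1)
     = 12/(17*18) * (35.5^2/5 + 49.5^2/4 + 40^2/3 + 28^2/5) - 3*18
     = 0.039216 * 1554.75 - 54
     = 6.970425.
Step 4: Ties present; correction factor C = 1 - 6/(17^3 - 17) = 0.998775. Corrected H = 6.970425 / 0.998775 = 6.978978.
Step 5: Under H0, H ~ chi^2(3); p-value = 0.072571.
Step 6: alpha = 0.05. fail to reject H0.

H = 6.9790, df = 3, p = 0.072571, fail to reject H0.


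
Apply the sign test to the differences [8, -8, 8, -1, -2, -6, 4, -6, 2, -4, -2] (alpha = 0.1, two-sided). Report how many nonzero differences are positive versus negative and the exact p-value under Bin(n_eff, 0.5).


Step 1: Discard zero differences. Original n = 11; n_eff = number of nonzero differences = 11.
Nonzero differences (with sign): +8, -8, +8, -1, -2, -6, +4, -6, +2, -4, -2
Step 2: Count signs: positive = 4, negative = 7.
Step 3: Under H0: P(positive) = 0.5, so the number of positives S ~ Bin(11, 0.5).
Step 4: Two-sided exact p-value = sum of Bin(11,0.5) probabilities at or below the observed probability = 0.548828.
Step 5: alpha = 0.1. fail to reject H0.

n_eff = 11, pos = 4, neg = 7, p = 0.548828, fail to reject H0.


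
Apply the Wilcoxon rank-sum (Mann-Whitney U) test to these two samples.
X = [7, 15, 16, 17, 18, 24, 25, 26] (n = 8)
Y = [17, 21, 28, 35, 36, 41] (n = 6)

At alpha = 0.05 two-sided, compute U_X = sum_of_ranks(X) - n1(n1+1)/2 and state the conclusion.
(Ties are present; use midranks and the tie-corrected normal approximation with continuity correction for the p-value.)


Step 1: Combine and sort all 14 observations; assign midranks.
sorted (value, group): (7,X), (15,X), (16,X), (17,X), (17,Y), (18,X), (21,Y), (24,X), (25,X), (26,X), (28,Y), (35,Y), (36,Y), (41,Y)
ranks: 7->1, 15->2, 16->3, 17->4.5, 17->4.5, 18->6, 21->7, 24->8, 25->9, 26->10, 28->11, 35->12, 36->13, 41->14
Step 2: Rank sum for X: R1 = 1 + 2 + 3 + 4.5 + 6 + 8 + 9 + 10 = 43.5.
Step 3: U_X = R1 - n1(n1+1)/2 = 43.5 - 8*9/2 = 43.5 - 36 = 7.5.
       U_Y = n1*n2 - U_X = 48 - 7.5 = 40.5.
Step 4: Ties are present, so use the tie-corrected normal approximation (with continuity correction) for the p-value.
Step 5: p-value = 0.038653; compare to alpha = 0.05. reject H0.

U_X = 7.5, p = 0.038653, reject H0 at alpha = 0.05.


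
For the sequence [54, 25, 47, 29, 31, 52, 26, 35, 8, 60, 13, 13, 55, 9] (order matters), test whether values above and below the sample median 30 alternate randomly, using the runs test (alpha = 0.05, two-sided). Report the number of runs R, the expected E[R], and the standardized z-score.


Step 1: Compute median = 30; label A = above, B = below.
Labels in order: ABABAABABABBAB  (n_A = 7, n_B = 7)
Step 2: Count runs R = 12.
Step 3: Under H0 (random ordering), E[R] = 2*n_A*n_B/(n_A+n_B) + 1 = 2*7*7/14 + 1 = 8.0000.
        Var[R] = 2*n_A*n_B*(2*n_A*n_B - n_A - n_B) / ((n_A+n_B)^2 * (n_A+n_B-1)) = 8232/2548 = 3.2308.
        SD[R] = 1.7974.
Step 4: Continuity-corrected z = (R - 0.5 - E[R]) / SD[R] = (12 - 0.5 - 8.0000) / 1.7974 = 1.9472.
Step 5: Two-sided p-value via normal approximation = 2*(1 - Phi(|z|)) = 0.051508.
Step 6: alpha = 0.05. fail to reject H0.

R = 12, z = 1.9472, p = 0.051508, fail to reject H0.


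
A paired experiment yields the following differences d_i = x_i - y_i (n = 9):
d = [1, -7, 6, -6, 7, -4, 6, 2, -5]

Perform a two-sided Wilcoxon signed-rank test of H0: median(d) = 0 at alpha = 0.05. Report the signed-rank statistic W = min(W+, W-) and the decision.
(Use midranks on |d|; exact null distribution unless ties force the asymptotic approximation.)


Step 1: Drop any zero differences (none here) and take |d_i|.
|d| = [1, 7, 6, 6, 7, 4, 6, 2, 5]
Step 2: Midrank |d_i| (ties get averaged ranks).
ranks: |1|->1, |7|->8.5, |6|->6, |6|->6, |7|->8.5, |4|->3, |6|->6, |2|->2, |5|->4
Step 3: Attach original signs; sum ranks with positive sign and with negative sign.
W+ = 1 + 6 + 8.5 + 6 + 2 = 23.5
W- = 8.5 + 6 + 3 + 4 = 21.5
(Check: W+ + W- = 45 should equal n(n+1)/2 = 45.)
Step 4: Test statistic W = min(W+, W-) = 21.5.
Step 5: Ties in |d|, so use the tie-corrected normal approximation.
        E[W] = n(n+1)/4 = 9*10/4 = 22.5.
        Tie groups: |d|=6 (t=3), |d|=7 (t=2); sum(t^3 - t) = 30.
        Var[W] = n(n+1)(2n+1)/24 - sum(t^3-t)/48 = 1710/24 - 30/48 = 70.625.
        z = (W - E[W]) / sqrt(Var[W]) = (21.5 - 22.5) / 8.4039 = -0.1190.
        Two-sided p = 2*Phi(z) = 0.905281.
Step 6: alpha = 0.05. fail to reject H0.

W+ = 23.5, W- = 21.5, W = min = 21.5, p = 0.905281, fail to reject H0.


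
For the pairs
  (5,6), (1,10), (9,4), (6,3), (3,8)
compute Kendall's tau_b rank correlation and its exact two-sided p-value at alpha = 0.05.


Step 1: Enumerate the 10 unordered pairs (i,j) with i<j and classify each by sign(x_j-x_i) * sign(y_j-y_i).
  (1,2):dx=-4,dy=+4->D; (1,3):dx=+4,dy=-2->D; (1,4):dx=+1,dy=-3->D; (1,5):dx=-2,dy=+2->D
  (2,3):dx=+8,dy=-6->D; (2,4):dx=+5,dy=-7->D; (2,5):dx=+2,dy=-2->D; (3,4):dx=-3,dy=-1->C
  (3,5):dx=-6,dy=+4->D; (4,5):dx=-3,dy=+5->D
Step 2: C = 1, D = 9, total pairs = 10.
Step 3: tau = (C - D)/(n(n-1)/2) = (1 - 9)/10 = -0.800000.
Step 4: Exact two-sided p-value (enumerate n! = 120 permutations of y under H0): p = 0.083333.
Step 5: alpha = 0.05. fail to reject H0.

tau_b = -0.8000 (C=1, D=9), p = 0.083333, fail to reject H0.


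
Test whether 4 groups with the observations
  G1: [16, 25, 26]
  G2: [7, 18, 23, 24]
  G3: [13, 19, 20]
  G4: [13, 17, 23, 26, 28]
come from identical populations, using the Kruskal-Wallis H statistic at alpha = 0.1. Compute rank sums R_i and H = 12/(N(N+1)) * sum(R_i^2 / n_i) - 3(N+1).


Step 1: Combine all N = 15 observations and assign midranks.
sorted (value, group, rank): (7,G2,1), (13,G3,2.5), (13,G4,2.5), (16,G1,4), (17,G4,5), (18,G2,6), (19,G3,7), (20,G3,8), (23,G2,9.5), (23,G4,9.5), (24,G2,11), (25,G1,12), (26,G1,13.5), (26,G4,13.5), (28,G4,15)
Step 2: Sum ranks within each group.
R_1 = 29.5 (n_1 = 3)
R_2 = 27.5 (n_2 = 4)
R_3 = 17.5 (n_3 = 3)
R_4 = 45.5 (n_4 = 5)
Step 3: H = 12/(N(N+1)) * sum(R_i^2/n_i) - 3(N+1)
     = 12/(15*16) * (29.5^2/3 + 27.5^2/4 + 17.5^2/3 + 45.5^2/5) - 3*16
     = 0.050000 * 995.279 - 48
     = 1.763958.
Step 4: Ties present; correction factor C = 1 - 18/(15^3 - 15) = 0.994643. Corrected H = 1.763958 / 0.994643 = 1.773459.
Step 5: Under H0, H ~ chi^2(3); p-value = 0.620728.
Step 6: alpha = 0.1. fail to reject H0.

H = 1.7735, df = 3, p = 0.620728, fail to reject H0.


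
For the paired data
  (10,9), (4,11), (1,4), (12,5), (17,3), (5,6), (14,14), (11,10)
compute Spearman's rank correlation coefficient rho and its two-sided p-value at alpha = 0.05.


Step 1: Rank x and y separately (midranks; no ties here).
rank(x): 10->4, 4->2, 1->1, 12->6, 17->8, 5->3, 14->7, 11->5
rank(y): 9->5, 11->7, 4->2, 5->3, 3->1, 6->4, 14->8, 10->6
Step 2: d_i = R_x(i) - R_y(i); compute d_i^2.
  (4-5)^2=1, (2-7)^2=25, (1-2)^2=1, (6-3)^2=9, (8-1)^2=49, (3-4)^2=1, (7-8)^2=1, (5-6)^2=1
sum(d^2) = 88.
Step 3: rho = 1 - 6*88 / (8*(8^2 - 1)) = 1 - 528/504 = -0.047619.
Step 4: Under H0, t = rho * sqrt((n-2)/(1-rho^2)) = -0.1168 ~ t(6).
Step 5: Two-sided p-value from the t-distribution with 6 df = 0.910849.
Step 6: alpha = 0.05. fail to reject H0.

rho = -0.0476, p = 0.910849, fail to reject H0 at alpha = 0.05.


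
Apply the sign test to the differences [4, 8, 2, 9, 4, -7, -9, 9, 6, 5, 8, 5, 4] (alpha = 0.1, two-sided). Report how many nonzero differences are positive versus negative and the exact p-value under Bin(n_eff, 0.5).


Step 1: Discard zero differences. Original n = 13; n_eff = number of nonzero differences = 13.
Nonzero differences (with sign): +4, +8, +2, +9, +4, -7, -9, +9, +6, +5, +8, +5, +4
Step 2: Count signs: positive = 11, negative = 2.
Step 3: Under H0: P(positive) = 0.5, so the number of positives S ~ Bin(13, 0.5).
Step 4: Two-sided exact p-value = sum of Bin(13,0.5) probabilities at or below the observed probability = 0.022461.
Step 5: alpha = 0.1. reject H0.

n_eff = 13, pos = 11, neg = 2, p = 0.022461, reject H0.


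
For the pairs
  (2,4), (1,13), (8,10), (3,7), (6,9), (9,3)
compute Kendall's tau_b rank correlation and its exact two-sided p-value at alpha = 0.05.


Step 1: Enumerate the 15 unordered pairs (i,j) with i<j and classify each by sign(x_j-x_i) * sign(y_j-y_i).
  (1,2):dx=-1,dy=+9->D; (1,3):dx=+6,dy=+6->C; (1,4):dx=+1,dy=+3->C; (1,5):dx=+4,dy=+5->C
  (1,6):dx=+7,dy=-1->D; (2,3):dx=+7,dy=-3->D; (2,4):dx=+2,dy=-6->D; (2,5):dx=+5,dy=-4->D
  (2,6):dx=+8,dy=-10->D; (3,4):dx=-5,dy=-3->C; (3,5):dx=-2,dy=-1->C; (3,6):dx=+1,dy=-7->D
  (4,5):dx=+3,dy=+2->C; (4,6):dx=+6,dy=-4->D; (5,6):dx=+3,dy=-6->D
Step 2: C = 6, D = 9, total pairs = 15.
Step 3: tau = (C - D)/(n(n-1)/2) = (6 - 9)/15 = -0.200000.
Step 4: Exact two-sided p-value (enumerate n! = 720 permutations of y under H0): p = 0.719444.
Step 5: alpha = 0.05. fail to reject H0.

tau_b = -0.2000 (C=6, D=9), p = 0.719444, fail to reject H0.


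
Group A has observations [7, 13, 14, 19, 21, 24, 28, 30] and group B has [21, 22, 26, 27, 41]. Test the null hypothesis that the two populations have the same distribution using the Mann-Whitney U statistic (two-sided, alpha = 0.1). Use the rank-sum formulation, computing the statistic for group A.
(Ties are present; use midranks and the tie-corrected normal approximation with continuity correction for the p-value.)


Step 1: Combine and sort all 13 observations; assign midranks.
sorted (value, group): (7,X), (13,X), (14,X), (19,X), (21,X), (21,Y), (22,Y), (24,X), (26,Y), (27,Y), (28,X), (30,X), (41,Y)
ranks: 7->1, 13->2, 14->3, 19->4, 21->5.5, 21->5.5, 22->7, 24->8, 26->9, 27->10, 28->11, 30->12, 41->13
Step 2: Rank sum for X: R1 = 1 + 2 + 3 + 4 + 5.5 + 8 + 11 + 12 = 46.5.
Step 3: U_X = R1 - n1(n1+1)/2 = 46.5 - 8*9/2 = 46.5 - 36 = 10.5.
       U_Y = n1*n2 - U_X = 40 - 10.5 = 29.5.
Step 4: Ties are present, so use the tie-corrected normal approximation (with continuity correction) for the p-value.
Step 5: p-value = 0.187076; compare to alpha = 0.1. fail to reject H0.

U_X = 10.5, p = 0.187076, fail to reject H0 at alpha = 0.1.


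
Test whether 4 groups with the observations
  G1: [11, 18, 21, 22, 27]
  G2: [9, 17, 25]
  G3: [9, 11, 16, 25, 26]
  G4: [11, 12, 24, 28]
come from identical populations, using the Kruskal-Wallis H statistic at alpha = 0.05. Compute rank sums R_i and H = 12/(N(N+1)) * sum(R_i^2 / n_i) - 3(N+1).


Step 1: Combine all N = 17 observations and assign midranks.
sorted (value, group, rank): (9,G2,1.5), (9,G3,1.5), (11,G1,4), (11,G3,4), (11,G4,4), (12,G4,6), (16,G3,7), (17,G2,8), (18,G1,9), (21,G1,10), (22,G1,11), (24,G4,12), (25,G2,13.5), (25,G3,13.5), (26,G3,15), (27,G1,16), (28,G4,17)
Step 2: Sum ranks within each group.
R_1 = 50 (n_1 = 5)
R_2 = 23 (n_2 = 3)
R_3 = 41 (n_3 = 5)
R_4 = 39 (n_4 = 4)
Step 3: H = 12/(N(N+1)) * sum(R_i^2/n_i) - 3(N+1)
     = 12/(17*18) * (50^2/5 + 23^2/3 + 41^2/5 + 39^2/4) - 3*18
     = 0.039216 * 1392.78 - 54
     = 0.618954.
Step 4: Ties present; correction factor C = 1 - 36/(17^3 - 17) = 0.992647. Corrected H = 0.618954 / 0.992647 = 0.623539.
Step 5: Under H0, H ~ chi^2(3); p-value = 0.891023.
Step 6: alpha = 0.05. fail to reject H0.

H = 0.6235, df = 3, p = 0.891023, fail to reject H0.


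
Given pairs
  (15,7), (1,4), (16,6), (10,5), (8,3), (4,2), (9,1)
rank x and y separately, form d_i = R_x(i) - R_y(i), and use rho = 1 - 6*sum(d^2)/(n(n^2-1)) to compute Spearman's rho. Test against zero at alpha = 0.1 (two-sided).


Step 1: Rank x and y separately (midranks; no ties here).
rank(x): 15->6, 1->1, 16->7, 10->5, 8->3, 4->2, 9->4
rank(y): 7->7, 4->4, 6->6, 5->5, 3->3, 2->2, 1->1
Step 2: d_i = R_x(i) - R_y(i); compute d_i^2.
  (6-7)^2=1, (1-4)^2=9, (7-6)^2=1, (5-5)^2=0, (3-3)^2=0, (2-2)^2=0, (4-1)^2=9
sum(d^2) = 20.
Step 3: rho = 1 - 6*20 / (7*(7^2 - 1)) = 1 - 120/336 = 0.642857.
Step 4: Under H0, t = rho * sqrt((n-2)/(1-rho^2)) = 1.8766 ~ t(5).
Step 5: Two-sided p-value from the t-distribution with 5 df = 0.119392.
Step 6: alpha = 0.1. fail to reject H0.

rho = 0.6429, p = 0.119392, fail to reject H0 at alpha = 0.1.


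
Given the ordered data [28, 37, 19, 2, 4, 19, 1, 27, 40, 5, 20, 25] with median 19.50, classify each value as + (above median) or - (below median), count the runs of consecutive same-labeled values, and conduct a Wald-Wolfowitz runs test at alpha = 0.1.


Step 1: Compute median = 19.50; label A = above, B = below.
Labels in order: AABBBBBAABAA  (n_A = 6, n_B = 6)
Step 2: Count runs R = 5.
Step 3: Under H0 (random ordering), E[R] = 2*n_A*n_B/(n_A+n_B) + 1 = 2*6*6/12 + 1 = 7.0000.
        Var[R] = 2*n_A*n_B*(2*n_A*n_B - n_A - n_B) / ((n_A+n_B)^2 * (n_A+n_B-1)) = 4320/1584 = 2.7273.
        SD[R] = 1.6514.
Step 4: Continuity-corrected z = (R + 0.5 - E[R]) / SD[R] = (5 + 0.5 - 7.0000) / 1.6514 = -0.9083.
Step 5: Two-sided p-value via normal approximation = 2*(1 - Phi(|z|)) = 0.363722.
Step 6: alpha = 0.1. fail to reject H0.

R = 5, z = -0.9083, p = 0.363722, fail to reject H0.


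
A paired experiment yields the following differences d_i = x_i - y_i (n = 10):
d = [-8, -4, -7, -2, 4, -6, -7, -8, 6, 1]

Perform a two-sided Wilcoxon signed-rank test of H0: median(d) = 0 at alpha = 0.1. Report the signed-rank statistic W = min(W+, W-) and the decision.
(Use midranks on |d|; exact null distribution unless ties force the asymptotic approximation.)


Step 1: Drop any zero differences (none here) and take |d_i|.
|d| = [8, 4, 7, 2, 4, 6, 7, 8, 6, 1]
Step 2: Midrank |d_i| (ties get averaged ranks).
ranks: |8|->9.5, |4|->3.5, |7|->7.5, |2|->2, |4|->3.5, |6|->5.5, |7|->7.5, |8|->9.5, |6|->5.5, |1|->1
Step 3: Attach original signs; sum ranks with positive sign and with negative sign.
W+ = 3.5 + 5.5 + 1 = 10
W- = 9.5 + 3.5 + 7.5 + 2 + 5.5 + 7.5 + 9.5 = 45
(Check: W+ + W- = 55 should equal n(n+1)/2 = 55.)
Step 4: Test statistic W = min(W+, W-) = 10.
Step 5: Ties in |d|, so use the tie-corrected normal approximation.
        E[W] = n(n+1)/4 = 10*11/4 = 27.5.
        Tie groups: |d|=4 (t=2), |d|=6 (t=2), |d|=7 (t=2), |d|=8 (t=2); sum(t^3 - t) = 24.
        Var[W] = n(n+1)(2n+1)/24 - sum(t^3-t)/48 = 2310/24 - 24/48 = 95.75.
        z = (W - E[W]) / sqrt(Var[W]) = (10 - 27.5) / 9.7852 = -1.7884.
        Two-sided p = 2*Phi(z) = 0.073709.
Step 6: alpha = 0.1. reject H0.

W+ = 10, W- = 45, W = min = 10, p = 0.073709, reject H0.


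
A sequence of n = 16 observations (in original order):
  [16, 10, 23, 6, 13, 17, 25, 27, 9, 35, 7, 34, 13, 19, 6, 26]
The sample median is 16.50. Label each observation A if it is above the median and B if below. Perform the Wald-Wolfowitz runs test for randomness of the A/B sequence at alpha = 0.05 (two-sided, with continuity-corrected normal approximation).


Step 1: Compute median = 16.50; label A = above, B = below.
Labels in order: BBABBAAABABABABA  (n_A = 8, n_B = 8)
Step 2: Count runs R = 12.
Step 3: Under H0 (random ordering), E[R] = 2*n_A*n_B/(n_A+n_B) + 1 = 2*8*8/16 + 1 = 9.0000.
        Var[R] = 2*n_A*n_B*(2*n_A*n_B - n_A - n_B) / ((n_A+n_B)^2 * (n_A+n_B-1)) = 14336/3840 = 3.7333.
        SD[R] = 1.9322.
Step 4: Continuity-corrected z = (R - 0.5 - E[R]) / SD[R] = (12 - 0.5 - 9.0000) / 1.9322 = 1.2939.
Step 5: Two-sided p-value via normal approximation = 2*(1 - Phi(|z|)) = 0.195709.
Step 6: alpha = 0.05. fail to reject H0.

R = 12, z = 1.2939, p = 0.195709, fail to reject H0.


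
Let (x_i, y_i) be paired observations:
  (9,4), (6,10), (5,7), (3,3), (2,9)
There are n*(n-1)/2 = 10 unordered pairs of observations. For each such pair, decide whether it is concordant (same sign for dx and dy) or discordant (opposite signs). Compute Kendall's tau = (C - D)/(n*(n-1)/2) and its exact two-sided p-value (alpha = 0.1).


Step 1: Enumerate the 10 unordered pairs (i,j) with i<j and classify each by sign(x_j-x_i) * sign(y_j-y_i).
  (1,2):dx=-3,dy=+6->D; (1,3):dx=-4,dy=+3->D; (1,4):dx=-6,dy=-1->C; (1,5):dx=-7,dy=+5->D
  (2,3):dx=-1,dy=-3->C; (2,4):dx=-3,dy=-7->C; (2,5):dx=-4,dy=-1->C; (3,4):dx=-2,dy=-4->C
  (3,5):dx=-3,dy=+2->D; (4,5):dx=-1,dy=+6->D
Step 2: C = 5, D = 5, total pairs = 10.
Step 3: tau = (C - D)/(n(n-1)/2) = (5 - 5)/10 = 0.000000.
Step 4: Exact two-sided p-value (enumerate n! = 120 permutations of y under H0): p = 1.000000.
Step 5: alpha = 0.1. fail to reject H0.

tau_b = 0.0000 (C=5, D=5), p = 1.000000, fail to reject H0.


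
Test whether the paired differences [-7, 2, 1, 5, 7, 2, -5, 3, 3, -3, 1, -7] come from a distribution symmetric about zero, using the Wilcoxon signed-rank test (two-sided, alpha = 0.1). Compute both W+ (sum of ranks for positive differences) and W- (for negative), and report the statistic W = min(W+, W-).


Step 1: Drop any zero differences (none here) and take |d_i|.
|d| = [7, 2, 1, 5, 7, 2, 5, 3, 3, 3, 1, 7]
Step 2: Midrank |d_i| (ties get averaged ranks).
ranks: |7|->11, |2|->3.5, |1|->1.5, |5|->8.5, |7|->11, |2|->3.5, |5|->8.5, |3|->6, |3|->6, |3|->6, |1|->1.5, |7|->11
Step 3: Attach original signs; sum ranks with positive sign and with negative sign.
W+ = 3.5 + 1.5 + 8.5 + 11 + 3.5 + 6 + 6 + 1.5 = 41.5
W- = 11 + 8.5 + 6 + 11 = 36.5
(Check: W+ + W- = 78 should equal n(n+1)/2 = 78.)
Step 4: Test statistic W = min(W+, W-) = 36.5.
Step 5: Ties in |d|, so use the tie-corrected normal approximation.
        E[W] = n(n+1)/4 = 12*13/4 = 39.
        Tie groups: |d|=1 (t=2), |d|=2 (t=2), |d|=3 (t=3), |d|=5 (t=2), |d|=7 (t=3); sum(t^3 - t) = 66.
        Var[W] = n(n+1)(2n+1)/24 - sum(t^3-t)/48 = 3900/24 - 66/48 = 161.125.
        z = (W - E[W]) / sqrt(Var[W]) = (36.5 - 39) / 12.6935 = -0.1970.
        Two-sided p = 2*Phi(z) = 0.843866.
Step 6: alpha = 0.1. fail to reject H0.

W+ = 41.5, W- = 36.5, W = min = 36.5, p = 0.843866, fail to reject H0.


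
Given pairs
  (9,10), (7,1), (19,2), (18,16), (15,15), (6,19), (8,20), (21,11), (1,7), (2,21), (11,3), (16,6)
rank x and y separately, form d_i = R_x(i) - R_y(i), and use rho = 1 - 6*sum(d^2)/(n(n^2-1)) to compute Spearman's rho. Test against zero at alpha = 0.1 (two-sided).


Step 1: Rank x and y separately (midranks; no ties here).
rank(x): 9->6, 7->4, 19->11, 18->10, 15->8, 6->3, 8->5, 21->12, 1->1, 2->2, 11->7, 16->9
rank(y): 10->6, 1->1, 2->2, 16->9, 15->8, 19->10, 20->11, 11->7, 7->5, 21->12, 3->3, 6->4
Step 2: d_i = R_x(i) - R_y(i); compute d_i^2.
  (6-6)^2=0, (4-1)^2=9, (11-2)^2=81, (10-9)^2=1, (8-8)^2=0, (3-10)^2=49, (5-11)^2=36, (12-7)^2=25, (1-5)^2=16, (2-12)^2=100, (7-3)^2=16, (9-4)^2=25
sum(d^2) = 358.
Step 3: rho = 1 - 6*358 / (12*(12^2 - 1)) = 1 - 2148/1716 = -0.251748.
Step 4: Under H0, t = rho * sqrt((n-2)/(1-rho^2)) = -0.8226 ~ t(10).
Step 5: Two-sided p-value from the t-distribution with 10 df = 0.429919.
Step 6: alpha = 0.1. fail to reject H0.

rho = -0.2517, p = 0.429919, fail to reject H0 at alpha = 0.1.


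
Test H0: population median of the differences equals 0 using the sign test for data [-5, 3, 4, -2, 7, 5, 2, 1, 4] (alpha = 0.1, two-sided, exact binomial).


Step 1: Discard zero differences. Original n = 9; n_eff = number of nonzero differences = 9.
Nonzero differences (with sign): -5, +3, +4, -2, +7, +5, +2, +1, +4
Step 2: Count signs: positive = 7, negative = 2.
Step 3: Under H0: P(positive) = 0.5, so the number of positives S ~ Bin(9, 0.5).
Step 4: Two-sided exact p-value = sum of Bin(9,0.5) probabilities at or below the observed probability = 0.179688.
Step 5: alpha = 0.1. fail to reject H0.

n_eff = 9, pos = 7, neg = 2, p = 0.179688, fail to reject H0.


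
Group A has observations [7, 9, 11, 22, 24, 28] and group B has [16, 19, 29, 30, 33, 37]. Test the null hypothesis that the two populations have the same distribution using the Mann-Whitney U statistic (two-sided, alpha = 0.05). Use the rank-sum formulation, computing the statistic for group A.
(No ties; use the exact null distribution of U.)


Step 1: Combine and sort all 12 observations; assign midranks.
sorted (value, group): (7,X), (9,X), (11,X), (16,Y), (19,Y), (22,X), (24,X), (28,X), (29,Y), (30,Y), (33,Y), (37,Y)
ranks: 7->1, 9->2, 11->3, 16->4, 19->5, 22->6, 24->7, 28->8, 29->9, 30->10, 33->11, 37->12
Step 2: Rank sum for X: R1 = 1 + 2 + 3 + 6 + 7 + 8 = 27.
Step 3: U_X = R1 - n1(n1+1)/2 = 27 - 6*7/2 = 27 - 21 = 6.
       U_Y = n1*n2 - U_X = 36 - 6 = 30.
Step 4: No ties, so the exact null distribution of U (based on enumerating the C(12,6) = 924 equally likely rank assignments) gives the two-sided p-value.
Step 5: p-value = 0.064935; compare to alpha = 0.05. fail to reject H0.

U_X = 6, p = 0.064935, fail to reject H0 at alpha = 0.05.


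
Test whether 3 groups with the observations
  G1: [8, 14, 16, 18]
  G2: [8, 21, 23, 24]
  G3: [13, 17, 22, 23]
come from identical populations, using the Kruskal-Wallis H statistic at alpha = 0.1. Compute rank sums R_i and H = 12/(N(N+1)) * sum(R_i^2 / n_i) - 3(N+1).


Step 1: Combine all N = 12 observations and assign midranks.
sorted (value, group, rank): (8,G1,1.5), (8,G2,1.5), (13,G3,3), (14,G1,4), (16,G1,5), (17,G3,6), (18,G1,7), (21,G2,8), (22,G3,9), (23,G2,10.5), (23,G3,10.5), (24,G2,12)
Step 2: Sum ranks within each group.
R_1 = 17.5 (n_1 = 4)
R_2 = 32 (n_2 = 4)
R_3 = 28.5 (n_3 = 4)
Step 3: H = 12/(N(N+1)) * sum(R_i^2/n_i) - 3(N+1)
     = 12/(12*13) * (17.5^2/4 + 32^2/4 + 28.5^2/4) - 3*13
     = 0.076923 * 535.625 - 39
     = 2.201923.
Step 4: Ties present; correction factor C = 1 - 12/(12^3 - 12) = 0.993007. Corrected H = 2.201923 / 0.993007 = 2.217430.
Step 5: Under H0, H ~ chi^2(2); p-value = 0.329983.
Step 6: alpha = 0.1. fail to reject H0.

H = 2.2174, df = 2, p = 0.329983, fail to reject H0.


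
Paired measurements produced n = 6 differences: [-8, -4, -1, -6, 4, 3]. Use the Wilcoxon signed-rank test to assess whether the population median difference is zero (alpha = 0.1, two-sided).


Step 1: Drop any zero differences (none here) and take |d_i|.
|d| = [8, 4, 1, 6, 4, 3]
Step 2: Midrank |d_i| (ties get averaged ranks).
ranks: |8|->6, |4|->3.5, |1|->1, |6|->5, |4|->3.5, |3|->2
Step 3: Attach original signs; sum ranks with positive sign and with negative sign.
W+ = 3.5 + 2 = 5.5
W- = 6 + 3.5 + 1 + 5 = 15.5
(Check: W+ + W- = 21 should equal n(n+1)/2 = 21.)
Step 4: Test statistic W = min(W+, W-) = 5.5.
Step 5: Ties in |d|, so use the tie-corrected normal approximation.
        E[W] = n(n+1)/4 = 6*7/4 = 10.5.
        Tie groups: |d|=4 (t=2); sum(t^3 - t) = 6.
        Var[W] = n(n+1)(2n+1)/24 - sum(t^3-t)/48 = 546/24 - 6/48 = 22.625.
        z = (W - E[W]) / sqrt(Var[W]) = (5.5 - 10.5) / 4.7566 = -1.0512.
        Two-sided p = 2*Phi(z) = 0.293177.
Step 6: alpha = 0.1. fail to reject H0.

W+ = 5.5, W- = 15.5, W = min = 5.5, p = 0.293177, fail to reject H0.


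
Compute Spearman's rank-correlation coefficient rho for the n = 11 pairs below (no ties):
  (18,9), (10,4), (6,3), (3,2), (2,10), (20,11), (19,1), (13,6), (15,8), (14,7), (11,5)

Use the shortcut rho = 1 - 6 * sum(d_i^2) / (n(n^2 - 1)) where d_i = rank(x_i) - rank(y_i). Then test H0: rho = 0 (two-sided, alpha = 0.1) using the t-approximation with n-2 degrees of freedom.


Step 1: Rank x and y separately (midranks; no ties here).
rank(x): 18->9, 10->4, 6->3, 3->2, 2->1, 20->11, 19->10, 13->6, 15->8, 14->7, 11->5
rank(y): 9->9, 4->4, 3->3, 2->2, 10->10, 11->11, 1->1, 6->6, 8->8, 7->7, 5->5
Step 2: d_i = R_x(i) - R_y(i); compute d_i^2.
  (9-9)^2=0, (4-4)^2=0, (3-3)^2=0, (2-2)^2=0, (1-10)^2=81, (11-11)^2=0, (10-1)^2=81, (6-6)^2=0, (8-8)^2=0, (7-7)^2=0, (5-5)^2=0
sum(d^2) = 162.
Step 3: rho = 1 - 6*162 / (11*(11^2 - 1)) = 1 - 972/1320 = 0.263636.
Step 4: Under H0, t = rho * sqrt((n-2)/(1-rho^2)) = 0.8199 ~ t(9).
Step 5: Two-sided p-value from the t-distribution with 9 df = 0.433441.
Step 6: alpha = 0.1. fail to reject H0.

rho = 0.2636, p = 0.433441, fail to reject H0 at alpha = 0.1.


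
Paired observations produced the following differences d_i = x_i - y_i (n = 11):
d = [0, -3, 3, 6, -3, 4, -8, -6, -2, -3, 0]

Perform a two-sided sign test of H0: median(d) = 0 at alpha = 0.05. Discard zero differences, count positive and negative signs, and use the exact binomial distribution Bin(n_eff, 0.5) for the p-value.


Step 1: Discard zero differences. Original n = 11; n_eff = number of nonzero differences = 9.
Nonzero differences (with sign): -3, +3, +6, -3, +4, -8, -6, -2, -3
Step 2: Count signs: positive = 3, negative = 6.
Step 3: Under H0: P(positive) = 0.5, so the number of positives S ~ Bin(9, 0.5).
Step 4: Two-sided exact p-value = sum of Bin(9,0.5) probabilities at or below the observed probability = 0.507812.
Step 5: alpha = 0.05. fail to reject H0.

n_eff = 9, pos = 3, neg = 6, p = 0.507812, fail to reject H0.


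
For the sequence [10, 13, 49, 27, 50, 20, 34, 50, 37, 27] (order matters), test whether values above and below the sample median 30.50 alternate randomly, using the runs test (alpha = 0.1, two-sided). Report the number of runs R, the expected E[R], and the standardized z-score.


Step 1: Compute median = 30.50; label A = above, B = below.
Labels in order: BBABABAAAB  (n_A = 5, n_B = 5)
Step 2: Count runs R = 7.
Step 3: Under H0 (random ordering), E[R] = 2*n_A*n_B/(n_A+n_B) + 1 = 2*5*5/10 + 1 = 6.0000.
        Var[R] = 2*n_A*n_B*(2*n_A*n_B - n_A - n_B) / ((n_A+n_B)^2 * (n_A+n_B-1)) = 2000/900 = 2.2222.
        SD[R] = 1.4907.
Step 4: Continuity-corrected z = (R - 0.5 - E[R]) / SD[R] = (7 - 0.5 - 6.0000) / 1.4907 = 0.3354.
Step 5: Two-sided p-value via normal approximation = 2*(1 - Phi(|z|)) = 0.737316.
Step 6: alpha = 0.1. fail to reject H0.

R = 7, z = 0.3354, p = 0.737316, fail to reject H0.


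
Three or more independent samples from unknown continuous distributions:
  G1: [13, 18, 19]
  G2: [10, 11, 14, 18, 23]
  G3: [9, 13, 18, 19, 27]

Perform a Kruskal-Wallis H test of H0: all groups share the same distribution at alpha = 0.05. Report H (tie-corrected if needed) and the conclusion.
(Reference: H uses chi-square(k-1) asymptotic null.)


Step 1: Combine all N = 13 observations and assign midranks.
sorted (value, group, rank): (9,G3,1), (10,G2,2), (11,G2,3), (13,G1,4.5), (13,G3,4.5), (14,G2,6), (18,G1,8), (18,G2,8), (18,G3,8), (19,G1,10.5), (19,G3,10.5), (23,G2,12), (27,G3,13)
Step 2: Sum ranks within each group.
R_1 = 23 (n_1 = 3)
R_2 = 31 (n_2 = 5)
R_3 = 37 (n_3 = 5)
Step 3: H = 12/(N(N+1)) * sum(R_i^2/n_i) - 3(N+1)
     = 12/(13*14) * (23^2/3 + 31^2/5 + 37^2/5) - 3*14
     = 0.065934 * 642.333 - 42
     = 0.351648.
Step 4: Ties present; correction factor C = 1 - 36/(13^3 - 13) = 0.983516. Corrected H = 0.351648 / 0.983516 = 0.357542.
Step 5: Under H0, H ~ chi^2(2); p-value = 0.836297.
Step 6: alpha = 0.05. fail to reject H0.

H = 0.3575, df = 2, p = 0.836297, fail to reject H0.


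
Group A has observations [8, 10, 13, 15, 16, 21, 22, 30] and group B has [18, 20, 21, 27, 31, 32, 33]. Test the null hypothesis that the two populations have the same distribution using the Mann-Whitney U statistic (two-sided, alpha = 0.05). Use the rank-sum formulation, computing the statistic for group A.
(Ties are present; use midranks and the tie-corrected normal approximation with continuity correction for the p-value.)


Step 1: Combine and sort all 15 observations; assign midranks.
sorted (value, group): (8,X), (10,X), (13,X), (15,X), (16,X), (18,Y), (20,Y), (21,X), (21,Y), (22,X), (27,Y), (30,X), (31,Y), (32,Y), (33,Y)
ranks: 8->1, 10->2, 13->3, 15->4, 16->5, 18->6, 20->7, 21->8.5, 21->8.5, 22->10, 27->11, 30->12, 31->13, 32->14, 33->15
Step 2: Rank sum for X: R1 = 1 + 2 + 3 + 4 + 5 + 8.5 + 10 + 12 = 45.5.
Step 3: U_X = R1 - n1(n1+1)/2 = 45.5 - 8*9/2 = 45.5 - 36 = 9.5.
       U_Y = n1*n2 - U_X = 56 - 9.5 = 46.5.
Step 4: Ties are present, so use the tie-corrected normal approximation (with continuity correction) for the p-value.
Step 5: p-value = 0.037073; compare to alpha = 0.05. reject H0.

U_X = 9.5, p = 0.037073, reject H0 at alpha = 0.05.
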